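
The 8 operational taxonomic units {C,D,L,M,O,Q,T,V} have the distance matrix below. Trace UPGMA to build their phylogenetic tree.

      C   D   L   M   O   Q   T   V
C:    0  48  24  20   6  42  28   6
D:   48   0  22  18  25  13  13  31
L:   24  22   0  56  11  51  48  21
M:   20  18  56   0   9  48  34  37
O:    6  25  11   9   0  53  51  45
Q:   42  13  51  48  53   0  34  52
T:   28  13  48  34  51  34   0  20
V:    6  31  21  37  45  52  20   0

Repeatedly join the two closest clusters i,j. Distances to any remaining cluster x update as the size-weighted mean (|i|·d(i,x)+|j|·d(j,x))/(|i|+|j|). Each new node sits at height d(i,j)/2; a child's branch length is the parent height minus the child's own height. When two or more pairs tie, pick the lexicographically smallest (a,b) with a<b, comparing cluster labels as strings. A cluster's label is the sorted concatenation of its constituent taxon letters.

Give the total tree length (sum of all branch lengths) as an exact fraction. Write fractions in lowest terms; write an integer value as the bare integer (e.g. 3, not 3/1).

4523/48

step 1: merge (C,O) at d=6; branch lengths C→3, O→3; new cluster CO
  updated: d(CO,D)=73/2, d(CO,L)=35/2, d(CO,M)=29/2, d(CO,Q)=95/2, d(CO,T)=79/2, d(CO,V)=51/2
step 2: merge (D,Q) at d=13; branch lengths D→13/2, Q→13/2; new cluster DQ
  updated: d(CO,DQ)=42, d(DQ,L)=73/2, d(DQ,M)=33, d(DQ,T)=47/2, d(DQ,V)=83/2
step 3: merge (CO,M) at d=29/2; branch lengths CO→17/4, M→29/4; new cluster CMO
  updated: d(CMO,DQ)=39, d(CMO,L)=91/3, d(CMO,T)=113/3, d(CMO,V)=88/3
step 4: merge (T,V) at d=20; branch lengths T→10, V→10; new cluster TV
  updated: d(CMO,TV)=67/2, d(DQ,TV)=65/2, d(L,TV)=69/2
step 5: merge (CMO,L) at d=91/3; branch lengths CMO→95/12, L→91/6; new cluster CLMO
  updated: d(CLMO,DQ)=307/8, d(CLMO,TV)=135/4
step 6: merge (DQ,TV) at d=65/2; branch lengths DQ→39/4, TV→25/4; new cluster DQTV
  updated: d(CLMO,DQTV)=577/16
step 7: merge (CLMO,DQTV) at d=577/16; branch lengths CLMO→275/96, DQTV→57/32; new cluster CDLMOQTV
final tree: ((((C:3,O:3):17/4,M:29/4):95/12,L:91/6):275/96,((D:13/2,Q:13/2):39/4,(T:10,V:10):25/4):57/32)
total length: 4523/48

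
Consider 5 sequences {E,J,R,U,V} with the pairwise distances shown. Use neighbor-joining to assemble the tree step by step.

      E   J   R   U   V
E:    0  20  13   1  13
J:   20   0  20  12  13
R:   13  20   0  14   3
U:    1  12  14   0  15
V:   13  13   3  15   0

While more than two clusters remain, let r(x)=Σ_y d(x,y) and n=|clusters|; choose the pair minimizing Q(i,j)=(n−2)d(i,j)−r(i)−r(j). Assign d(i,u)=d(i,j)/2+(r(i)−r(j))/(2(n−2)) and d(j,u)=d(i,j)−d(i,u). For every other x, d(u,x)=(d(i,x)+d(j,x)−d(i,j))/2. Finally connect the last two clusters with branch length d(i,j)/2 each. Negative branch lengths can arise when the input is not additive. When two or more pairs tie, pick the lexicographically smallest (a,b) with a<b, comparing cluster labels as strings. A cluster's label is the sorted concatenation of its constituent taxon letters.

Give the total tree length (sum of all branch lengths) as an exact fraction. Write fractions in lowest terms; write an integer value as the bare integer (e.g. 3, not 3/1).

201/8

1. join E+U (d=1, Q=-86) ⇒ EU; edges |E|=4/3, |U|=-1/3
  updated: d(EU,J)=31/2, d(EU,R)=13, d(EU,V)=27/2
2. join EU+J (d=31/2, Q=-119/2) ⇒ EJU; edges |EU|=49/8, |J|=75/8
  updated: d(EJU,R)=35/4, d(EJU,V)=11/2
3. join EJU+R (d=35/4, Q=-69/4) ⇒ EJRU; edges |EJU|=45/8, |R|=25/8
  updated: d(EJRU,V)=-1/8
4. join EJRU+V (d=-1/8) ⇒ EJRUV; edges |EJRU|=-1/16, |V|=-1/16
final tree: ((((E:4/3,U:-1/3):49/8,J:75/8):45/8,R:25/8):-1/16,V:-1/16)
total length: 201/8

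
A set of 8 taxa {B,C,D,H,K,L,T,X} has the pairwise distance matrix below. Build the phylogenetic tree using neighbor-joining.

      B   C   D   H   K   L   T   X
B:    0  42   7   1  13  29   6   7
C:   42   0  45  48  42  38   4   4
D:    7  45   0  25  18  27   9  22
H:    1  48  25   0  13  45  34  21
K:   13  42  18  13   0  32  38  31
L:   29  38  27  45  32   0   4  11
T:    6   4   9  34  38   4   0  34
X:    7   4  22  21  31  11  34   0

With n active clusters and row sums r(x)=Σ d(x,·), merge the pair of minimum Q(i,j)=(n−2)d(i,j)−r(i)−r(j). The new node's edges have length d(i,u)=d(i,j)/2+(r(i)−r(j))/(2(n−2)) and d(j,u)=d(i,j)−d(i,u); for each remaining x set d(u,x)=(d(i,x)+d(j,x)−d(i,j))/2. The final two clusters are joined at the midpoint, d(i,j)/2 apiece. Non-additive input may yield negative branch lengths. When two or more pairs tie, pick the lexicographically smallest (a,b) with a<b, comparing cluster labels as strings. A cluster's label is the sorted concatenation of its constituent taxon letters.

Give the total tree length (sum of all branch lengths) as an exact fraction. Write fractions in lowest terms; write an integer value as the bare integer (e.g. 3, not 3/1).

1895/32

1. join C+X (d=4, Q=-329) ⇒ CX; edges |C|=39/4, |X|=-23/4
  updated: d(B,CX)=45/2, d(CX,D)=63/2, d(CX,H)=65/2, d(CX,K)=69/2, d(CX,L)=45/2, d(CX,T)=17
2. join L+T (d=4, Q=-495/2) ⇒ LT; edges |L|=143/20, |T|=-63/20
  updated: d(B,LT)=31/2, d(CX,LT)=71/4, d(D,LT)=16, d(H,LT)=75/2, d(K,LT)=33
3. join CX+LT (d=71/4, Q=-375/2) ⇒ CLTX; edges |CX|=45/4, |LT|=13/2
  updated: d(B,CLTX)=81/8, d(CLTX,D)=119/8, d(CLTX,H)=209/8, d(CLTX,K)=199/8
4. join CLTX+D (d=119/8, Q=-385/4) ⇒ CDLTX; edges |CLTX|=223/24, |D|=67/12
  updated: d(B,CDLTX)=9/8, d(CDLTX,H)=145/8, d(CDLTX,K)=14
5. join B+CDLTX (d=9/8, Q=-369/8) ⇒ BCDLTX; edges |B|=-127/32, |CDLTX|=163/32
  updated: d(BCDLTX,H)=9, d(BCDLTX,K)=207/16
6. join BCDLTX+H (d=9, Q=-559/16) ⇒ BCDHLTX; edges |BCDLTX|=143/32, |H|=145/32
  updated: d(BCDHLTX,K)=271/32
7. join BCDHLTX+K (d=271/32) ⇒ BCDHKLTX; edges |BCDHLTX|=271/64, |K|=271/64
final tree: (((B:-127/32,(((C:39/4,X:-23/4):45/4,(L:143/20,T:-63/20):13/2):223/24,D:67/12):163/32):143/32,H:145/32):271/64,K:271/64)
total length: 1895/32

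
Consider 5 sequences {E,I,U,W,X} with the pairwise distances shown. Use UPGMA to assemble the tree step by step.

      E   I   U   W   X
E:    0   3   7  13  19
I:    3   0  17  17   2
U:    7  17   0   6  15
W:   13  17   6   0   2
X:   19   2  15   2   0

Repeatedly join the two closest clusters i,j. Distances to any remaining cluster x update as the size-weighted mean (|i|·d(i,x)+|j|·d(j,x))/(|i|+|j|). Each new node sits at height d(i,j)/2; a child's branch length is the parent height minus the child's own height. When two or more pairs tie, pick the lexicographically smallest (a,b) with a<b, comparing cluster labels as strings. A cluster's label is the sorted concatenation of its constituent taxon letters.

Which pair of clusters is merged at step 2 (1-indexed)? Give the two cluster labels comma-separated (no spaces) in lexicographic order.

U,W

1. join I+X (d=2) ⇒ IX; edges |I|=1, |X|=1
  updated: d(E,IX)=11, d(IX,U)=16, d(IX,W)=19/2
2. join U+W (d=6) ⇒ UW; edges |U|=3, |W|=3
  updated: d(E,UW)=10, d(IX,UW)=51/4
3. join E+UW (d=10) ⇒ EUW; edges |E|=5, |UW|=2
  updated: d(EUW,IX)=73/6
4. join EUW+IX (d=73/6) ⇒ EIUWX; edges |EUW|=13/12, |IX|=61/12
final tree: ((E:5,(U:3,W:3):2):13/12,(I:1,X:1):61/12)
total length: 127/6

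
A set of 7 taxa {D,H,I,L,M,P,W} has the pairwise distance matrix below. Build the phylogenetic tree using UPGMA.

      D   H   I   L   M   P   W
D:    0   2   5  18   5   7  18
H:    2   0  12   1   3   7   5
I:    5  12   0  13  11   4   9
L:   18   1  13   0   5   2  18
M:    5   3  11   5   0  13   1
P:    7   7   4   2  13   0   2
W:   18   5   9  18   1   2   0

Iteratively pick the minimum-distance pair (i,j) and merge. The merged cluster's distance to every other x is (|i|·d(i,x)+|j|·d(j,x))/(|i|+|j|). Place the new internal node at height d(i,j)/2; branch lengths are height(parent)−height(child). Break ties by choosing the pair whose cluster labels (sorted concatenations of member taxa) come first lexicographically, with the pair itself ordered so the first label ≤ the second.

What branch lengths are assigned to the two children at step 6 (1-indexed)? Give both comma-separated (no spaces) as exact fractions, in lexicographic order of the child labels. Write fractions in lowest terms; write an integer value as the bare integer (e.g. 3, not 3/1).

step 1: merge (H,L) at d=1; branch lengths H→1/2, L→1/2; new cluster HL
  updated: d(D,HL)=10, d(HL,I)=25/2, d(HL,M)=4, d(HL,P)=9/2, d(HL,W)=23/2
step 2: merge (M,W) at d=1; branch lengths M→1/2, W→1/2; new cluster MW
  updated: d(D,MW)=23/2, d(HL,MW)=31/4, d(I,MW)=10, d(MW,P)=15/2
step 3: merge (I,P) at d=4; branch lengths I→2, P→2; new cluster IP
  updated: d(D,IP)=6, d(HL,IP)=17/2, d(IP,MW)=35/4
step 4: merge (D,IP) at d=6; branch lengths D→3, IP→1; new cluster DIP
  updated: d(DIP,HL)=9, d(DIP,MW)=29/3
step 5: merge (HL,MW) at d=31/4; branch lengths HL→27/8, MW→27/8; new cluster HLMW
  updated: d(DIP,HLMW)=28/3
step 6: merge (DIP,HLMW) at d=28/3; branch lengths DIP→5/3, HLMW→19/24; new cluster DHILMPW
final tree: ((D:3,(I:2,P:2):1):5/3,((H:1/2,L:1/2):27/8,(M:1/2,W:1/2):27/8):19/24)
total length: 461/24

5/3,19/24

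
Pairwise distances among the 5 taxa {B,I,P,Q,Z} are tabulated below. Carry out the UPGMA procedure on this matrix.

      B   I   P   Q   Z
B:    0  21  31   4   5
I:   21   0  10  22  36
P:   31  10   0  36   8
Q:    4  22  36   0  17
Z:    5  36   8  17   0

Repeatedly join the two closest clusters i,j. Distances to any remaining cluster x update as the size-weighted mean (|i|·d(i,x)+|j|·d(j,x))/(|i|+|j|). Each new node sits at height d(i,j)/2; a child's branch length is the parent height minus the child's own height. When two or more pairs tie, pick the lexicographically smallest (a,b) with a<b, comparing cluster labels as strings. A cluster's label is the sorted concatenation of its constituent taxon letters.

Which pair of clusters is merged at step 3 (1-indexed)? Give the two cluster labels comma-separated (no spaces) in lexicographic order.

1. join B+Q (d=4) ⇒ BQ; edges |B|=2, |Q|=2
  updated: d(BQ,I)=43/2, d(BQ,P)=67/2, d(BQ,Z)=11
2. join P+Z (d=8) ⇒ PZ; edges |P|=4, |Z|=4
  updated: d(BQ,PZ)=89/4, d(I,PZ)=23
3. join BQ+I (d=43/2) ⇒ BIQ; edges |BQ|=35/4, |I|=43/4
  updated: d(BIQ,PZ)=45/2
4. join BIQ+PZ (d=45/2) ⇒ BIPQZ; edges |BIQ|=1/2, |PZ|=29/4
final tree: (((B:2,Q:2):35/4,I:43/4):1/2,(P:4,Z:4):29/4)
total length: 157/4

BQ,I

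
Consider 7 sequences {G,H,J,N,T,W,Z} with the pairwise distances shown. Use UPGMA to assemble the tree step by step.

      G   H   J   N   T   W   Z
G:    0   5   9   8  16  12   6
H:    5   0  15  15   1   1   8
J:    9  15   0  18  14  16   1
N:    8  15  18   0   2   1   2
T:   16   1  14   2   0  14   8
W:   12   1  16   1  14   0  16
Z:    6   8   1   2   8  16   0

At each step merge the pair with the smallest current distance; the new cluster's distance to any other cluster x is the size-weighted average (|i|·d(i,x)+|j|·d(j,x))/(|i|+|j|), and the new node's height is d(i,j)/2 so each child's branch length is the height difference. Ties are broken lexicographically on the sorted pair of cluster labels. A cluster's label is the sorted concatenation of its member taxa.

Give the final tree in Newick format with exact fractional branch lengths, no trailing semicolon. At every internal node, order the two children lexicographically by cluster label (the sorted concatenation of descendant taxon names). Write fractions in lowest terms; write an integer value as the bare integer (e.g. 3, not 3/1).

1. join H+T (d=1) ⇒ HT; edges |H|=1/2, |T|=1/2
  updated: d(G,HT)=21/2, d(HT,J)=29/2, d(HT,N)=17/2, d(HT,W)=15/2, d(HT,Z)=8
2. join J+Z (d=1) ⇒ JZ; edges |J|=1/2, |Z|=1/2
  updated: d(G,JZ)=15/2, d(HT,JZ)=45/4, d(JZ,N)=10, d(JZ,W)=16
3. join N+W (d=1) ⇒ NW; edges |N|=1/2, |W|=1/2
  updated: d(G,NW)=10, d(HT,NW)=8, d(JZ,NW)=13
4. join G+JZ (d=15/2) ⇒ GJZ; edges |G|=15/4, |JZ|=13/4
  updated: d(GJZ,HT)=11, d(GJZ,NW)=12
5. join HT+NW (d=8) ⇒ HNTW; edges |HT|=7/2, |NW|=7/2
  updated: d(GJZ,HNTW)=23/2
6. join GJZ+HNTW (d=23/2) ⇒ GHJNTWZ; edges |GJZ|=2, |HNTW|=7/4
final tree: ((G:15/4,(J:1/2,Z:1/2):13/4):2,((H:1/2,T:1/2):7/2,(N:1/2,W:1/2):7/2):7/4)
total length: 83/4

((G:15/4,(J:1/2,Z:1/2):13/4):2,((H:1/2,T:1/2):7/2,(N:1/2,W:1/2):7/2):7/4)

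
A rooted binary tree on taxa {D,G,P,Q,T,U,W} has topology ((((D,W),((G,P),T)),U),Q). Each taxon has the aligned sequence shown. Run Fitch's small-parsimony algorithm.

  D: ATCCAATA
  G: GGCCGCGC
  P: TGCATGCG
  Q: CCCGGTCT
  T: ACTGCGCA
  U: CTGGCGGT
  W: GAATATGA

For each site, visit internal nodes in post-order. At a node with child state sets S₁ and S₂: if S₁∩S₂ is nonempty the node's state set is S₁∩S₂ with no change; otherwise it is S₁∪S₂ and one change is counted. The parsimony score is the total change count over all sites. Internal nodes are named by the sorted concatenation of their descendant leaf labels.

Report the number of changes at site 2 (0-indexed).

3

DW@0: {A} ∪ {G} = {A,G} (union, +1)
GP@0: {G} ∪ {T} = {G,T} (union, +1)
GPT@0: {G,T} ∪ {A} = {A,G,T} (union, +1)
DGPTW@0: {A,G} ∩ {A,G,T} = {A,G} (intersection, +0)
DGPTUW@0: {A,G} ∪ {C} = {A,C,G} (union, +1)
DGPQTUW@0: {A,C,G} ∩ {C} = {C} (intersection, +0)
DW@1: {T} ∪ {A} = {A,T} (union, +1)
GP@1: {G} ∩ {G} = {G} (intersection, +0)
GPT@1: {G} ∪ {C} = {C,G} (union, +1)
DGPTW@1: {A,T} ∪ {C,G} = {A,C,G,T} (union, +1)
DGPTUW@1: {A,C,G,T} ∩ {T} = {T} (intersection, +0)
DGPQTUW@1: {T} ∪ {C} = {C,T} (union, +1)
DW@2: {C} ∪ {A} = {A,C} (union, +1)
GP@2: {C} ∩ {C} = {C} (intersection, +0)
GPT@2: {C} ∪ {T} = {C,T} (union, +1)
DGPTW@2: {A,C} ∩ {C,T} = {C} (intersection, +0)
DGPTUW@2: {C} ∪ {G} = {C,G} (union, +1)
DGPQTUW@2: {C,G} ∩ {C} = {C} (intersection, +0)
DW@3: {C} ∪ {T} = {C,T} (union, +1)
GP@3: {C} ∪ {A} = {A,C} (union, +1)
GPT@3: {A,C} ∪ {G} = {A,C,G} (union, +1)
DGPTW@3: {C,T} ∩ {A,C,G} = {C} (intersection, +0)
DGPTUW@3: {C} ∪ {G} = {C,G} (union, +1)
DGPQTUW@3: {C,G} ∩ {G} = {G} (intersection, +0)
DW@4: {A} ∩ {A} = {A} (intersection, +0)
GP@4: {G} ∪ {T} = {G,T} (union, +1)
GPT@4: {G,T} ∪ {C} = {C,G,T} (union, +1)
DGPTW@4: {A} ∪ {C,G,T} = {A,C,G,T} (union, +1)
DGPTUW@4: {A,C,G,T} ∩ {C} = {C} (intersection, +0)
DGPQTUW@4: {C} ∪ {G} = {C,G} (union, +1)
DW@5: {A} ∪ {T} = {A,T} (union, +1)
GP@5: {C} ∪ {G} = {C,G} (union, +1)
GPT@5: {C,G} ∩ {G} = {G} (intersection, +0)
DGPTW@5: {A,T} ∪ {G} = {A,G,T} (union, +1)
DGPTUW@5: {A,G,T} ∩ {G} = {G} (intersection, +0)
DGPQTUW@5: {G} ∪ {T} = {G,T} (union, +1)
DW@6: {T} ∪ {G} = {G,T} (union, +1)
GP@6: {G} ∪ {C} = {C,G} (union, +1)
GPT@6: {C,G} ∩ {C} = {C} (intersection, +0)
DGPTW@6: {G,T} ∪ {C} = {C,G,T} (union, +1)
DGPTUW@6: {C,G,T} ∩ {G} = {G} (intersection, +0)
DGPQTUW@6: {G} ∪ {C} = {C,G} (union, +1)
DW@7: {A} ∩ {A} = {A} (intersection, +0)
GP@7: {C} ∪ {G} = {C,G} (union, +1)
GPT@7: {C,G} ∪ {A} = {A,C,G} (union, +1)
DGPTW@7: {A} ∩ {A,C,G} = {A} (intersection, +0)
DGPTUW@7: {A} ∪ {T} = {A,T} (union, +1)
DGPQTUW@7: {A,T} ∩ {T} = {T} (intersection, +0)
per-site changes: [4, 4, 3, 4, 4, 4, 4, 3]; total = 30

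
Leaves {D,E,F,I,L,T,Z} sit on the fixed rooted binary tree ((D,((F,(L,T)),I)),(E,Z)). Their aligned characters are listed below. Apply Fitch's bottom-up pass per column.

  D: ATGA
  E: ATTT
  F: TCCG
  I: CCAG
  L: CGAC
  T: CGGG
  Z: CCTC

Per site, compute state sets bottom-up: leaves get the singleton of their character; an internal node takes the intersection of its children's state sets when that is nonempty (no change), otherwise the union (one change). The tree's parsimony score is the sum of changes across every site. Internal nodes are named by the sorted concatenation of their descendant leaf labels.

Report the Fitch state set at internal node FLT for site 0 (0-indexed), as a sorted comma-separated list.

C,T

site 0, node LT: L={C} ∩ T={C} → {C} (+0)
site 0, node FLT: F={T} ∪ LT={C} → {C,T} (+1)
site 0, node FILT: FLT={C,T} ∩ I={C} → {C} (+0)
site 0, node DFILT: D={A} ∪ FILT={C} → {A,C} (+1)
site 0, node EZ: E={A} ∪ Z={C} → {A,C} (+1)
site 0, node DEFILTZ: DFILT={A,C} ∩ EZ={A,C} → {A,C} (+0)
site 1, node LT: L={G} ∩ T={G} → {G} (+0)
site 1, node FLT: F={C} ∪ LT={G} → {C,G} (+1)
site 1, node FILT: FLT={C,G} ∩ I={C} → {C} (+0)
site 1, node DFILT: D={T} ∪ FILT={C} → {C,T} (+1)
site 1, node EZ: E={T} ∪ Z={C} → {C,T} (+1)
site 1, node DEFILTZ: DFILT={C,T} ∩ EZ={C,T} → {C,T} (+0)
site 2, node LT: L={A} ∪ T={G} → {A,G} (+1)
site 2, node FLT: F={C} ∪ LT={A,G} → {A,C,G} (+1)
site 2, node FILT: FLT={A,C,G} ∩ I={A} → {A} (+0)
site 2, node DFILT: D={G} ∪ FILT={A} → {A,G} (+1)
site 2, node EZ: E={T} ∩ Z={T} → {T} (+0)
site 2, node DEFILTZ: DFILT={A,G} ∪ EZ={T} → {A,G,T} (+1)
site 3, node LT: L={C} ∪ T={G} → {C,G} (+1)
site 3, node FLT: F={G} ∩ LT={C,G} → {G} (+0)
site 3, node FILT: FLT={G} ∩ I={G} → {G} (+0)
site 3, node DFILT: D={A} ∪ FILT={G} → {A,G} (+1)
site 3, node EZ: E={T} ∪ Z={C} → {C,T} (+1)
site 3, node DEFILTZ: DFILT={A,G} ∪ EZ={C,T} → {A,C,G,T} (+1)
per-site changes: [3, 3, 4, 4]; total = 14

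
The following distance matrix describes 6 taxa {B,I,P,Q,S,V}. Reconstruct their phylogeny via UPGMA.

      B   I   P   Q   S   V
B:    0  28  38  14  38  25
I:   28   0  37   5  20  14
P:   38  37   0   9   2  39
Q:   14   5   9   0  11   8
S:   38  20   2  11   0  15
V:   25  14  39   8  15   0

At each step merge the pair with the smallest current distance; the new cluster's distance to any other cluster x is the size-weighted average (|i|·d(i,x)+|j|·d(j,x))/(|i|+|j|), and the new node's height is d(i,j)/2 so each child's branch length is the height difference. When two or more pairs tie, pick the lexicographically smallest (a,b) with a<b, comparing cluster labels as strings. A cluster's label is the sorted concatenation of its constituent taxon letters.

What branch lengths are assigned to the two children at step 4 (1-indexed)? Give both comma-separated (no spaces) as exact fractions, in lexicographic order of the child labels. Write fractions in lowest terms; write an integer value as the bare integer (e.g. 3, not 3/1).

1. join P+S (d=2) ⇒ PS; edges |P|=1, |S|=1
  updated: d(B,PS)=38, d(I,PS)=57/2, d(PS,Q)=10, d(PS,V)=27
2. join I+Q (d=5) ⇒ IQ; edges |I|=5/2, |Q|=5/2
  updated: d(B,IQ)=21, d(IQ,PS)=77/4, d(IQ,V)=11
3. join IQ+V (d=11) ⇒ IQV; edges |IQ|=3, |V|=11/2
  updated: d(B,IQV)=67/3, d(IQV,PS)=131/6
4. join IQV+PS (d=131/6) ⇒ IPQSV; edges |IQV|=65/12, |PS|=119/12
  updated: d(B,IPQSV)=143/5
5. join B+IPQSV (d=143/5) ⇒ BIPQSV; edges |B|=143/10, |IPQSV|=203/60
final tree: (B:143/10,(((I:5/2,Q:5/2):3,V:11/2):65/12,(P:1,S:1):119/12):203/60)
total length: 2911/60

65/12,119/12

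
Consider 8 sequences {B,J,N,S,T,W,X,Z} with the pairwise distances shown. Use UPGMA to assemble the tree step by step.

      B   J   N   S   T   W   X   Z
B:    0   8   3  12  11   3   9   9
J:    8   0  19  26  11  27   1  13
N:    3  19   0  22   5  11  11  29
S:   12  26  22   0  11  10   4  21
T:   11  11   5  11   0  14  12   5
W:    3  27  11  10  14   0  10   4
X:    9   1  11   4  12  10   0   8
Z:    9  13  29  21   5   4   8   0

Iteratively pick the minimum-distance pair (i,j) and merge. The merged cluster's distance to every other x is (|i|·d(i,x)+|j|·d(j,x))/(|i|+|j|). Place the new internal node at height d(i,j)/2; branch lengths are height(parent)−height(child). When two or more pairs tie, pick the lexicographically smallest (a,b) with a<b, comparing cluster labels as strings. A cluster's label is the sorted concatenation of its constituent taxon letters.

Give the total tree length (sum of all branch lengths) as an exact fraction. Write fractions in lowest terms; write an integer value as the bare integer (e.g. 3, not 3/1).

step 1: merge (J,X) at d=1; branch lengths J→1/2, X→1/2; new cluster JX
  updated: d(B,JX)=17/2, d(JX,N)=15, d(JX,S)=15, d(JX,T)=23/2, d(JX,W)=37/2, d(JX,Z)=21/2
step 2: merge (B,N) at d=3; branch lengths B→3/2, N→3/2; new cluster BN
  updated: d(BN,JX)=47/4, d(BN,S)=17, d(BN,T)=8, d(BN,W)=7, d(BN,Z)=19
step 3: merge (W,Z) at d=4; branch lengths W→2, Z→2; new cluster WZ
  updated: d(BN,WZ)=13, d(JX,WZ)=29/2, d(S,WZ)=31/2, d(T,WZ)=19/2
step 4: merge (BN,T) at d=8; branch lengths BN→5/2, T→4; new cluster BNT
  updated: d(BNT,JX)=35/3, d(BNT,S)=15, d(BNT,WZ)=71/6
step 5: merge (BNT,JX) at d=35/3; branch lengths BNT→11/6, JX→16/3; new cluster BJNTX
  updated: d(BJNTX,S)=15, d(BJNTX,WZ)=129/10
step 6: merge (BJNTX,WZ) at d=129/10; branch lengths BJNTX→37/60, WZ→89/20; new cluster BJNTWXZ
  updated: d(BJNTWXZ,S)=106/7
step 7: merge (BJNTWXZ,S) at d=106/7; branch lengths BJNTWXZ→157/140, S→53/7; new cluster BJNSTWXZ
final tree: (((((B:3/2,N:3/2):5/2,T:4):11/6,(J:1/2,X:1/2):16/3):37/60,(W:2,Z:2):89/20):157/140,S:53/7)
total length: 14879/420

14879/420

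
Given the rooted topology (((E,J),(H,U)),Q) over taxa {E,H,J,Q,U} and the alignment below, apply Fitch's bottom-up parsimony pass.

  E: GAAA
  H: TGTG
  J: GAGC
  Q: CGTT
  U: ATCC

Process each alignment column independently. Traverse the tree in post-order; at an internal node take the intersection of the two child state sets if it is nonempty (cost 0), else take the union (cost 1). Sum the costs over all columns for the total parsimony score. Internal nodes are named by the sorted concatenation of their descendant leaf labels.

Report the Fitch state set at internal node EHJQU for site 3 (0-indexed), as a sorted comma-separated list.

[col 0] EJ: children E:{G}, J:{G} ∩→ {G}; cost 0
[col 0] HU: children H:{T}, U:{A} ∪→ {A,T}; cost 1
[col 0] EHJU: children EJ:{G}, HU:{A,T} ∪→ {A,G,T}; cost 1
[col 0] EHJQU: children EHJU:{A,G,T}, Q:{C} ∪→ {A,C,G,T}; cost 1
[col 1] EJ: children E:{A}, J:{A} ∩→ {A}; cost 0
[col 1] HU: children H:{G}, U:{T} ∪→ {G,T}; cost 1
[col 1] EHJU: children EJ:{A}, HU:{G,T} ∪→ {A,G,T}; cost 1
[col 1] EHJQU: children EHJU:{A,G,T}, Q:{G} ∩→ {G}; cost 0
[col 2] EJ: children E:{A}, J:{G} ∪→ {A,G}; cost 1
[col 2] HU: children H:{T}, U:{C} ∪→ {C,T}; cost 1
[col 2] EHJU: children EJ:{A,G}, HU:{C,T} ∪→ {A,C,G,T}; cost 1
[col 2] EHJQU: children EHJU:{A,C,G,T}, Q:{T} ∩→ {T}; cost 0
[col 3] EJ: children E:{A}, J:{C} ∪→ {A,C}; cost 1
[col 3] HU: children H:{G}, U:{C} ∪→ {C,G}; cost 1
[col 3] EHJU: children EJ:{A,C}, HU:{C,G} ∩→ {C}; cost 0
[col 3] EHJQU: children EHJU:{C}, Q:{T} ∪→ {C,T}; cost 1
per-site changes: [3, 2, 3, 3]; total = 11

C,T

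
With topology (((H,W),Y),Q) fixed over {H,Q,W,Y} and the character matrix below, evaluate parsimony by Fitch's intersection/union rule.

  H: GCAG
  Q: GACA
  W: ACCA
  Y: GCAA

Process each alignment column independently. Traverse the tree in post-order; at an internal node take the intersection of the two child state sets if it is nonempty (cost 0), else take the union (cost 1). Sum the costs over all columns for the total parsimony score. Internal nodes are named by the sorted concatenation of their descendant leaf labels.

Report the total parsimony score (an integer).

5

HW@0: {G} ∪ {A} = {A,G} (union, +1)
HWY@0: {A,G} ∩ {G} = {G} (intersection, +0)
HQWY@0: {G} ∩ {G} = {G} (intersection, +0)
HW@1: {C} ∩ {C} = {C} (intersection, +0)
HWY@1: {C} ∩ {C} = {C} (intersection, +0)
HQWY@1: {C} ∪ {A} = {A,C} (union, +1)
HW@2: {A} ∪ {C} = {A,C} (union, +1)
HWY@2: {A,C} ∩ {A} = {A} (intersection, +0)
HQWY@2: {A} ∪ {C} = {A,C} (union, +1)
HW@3: {G} ∪ {A} = {A,G} (union, +1)
HWY@3: {A,G} ∩ {A} = {A} (intersection, +0)
HQWY@3: {A} ∩ {A} = {A} (intersection, +0)
per-site changes: [1, 1, 2, 1]; total = 5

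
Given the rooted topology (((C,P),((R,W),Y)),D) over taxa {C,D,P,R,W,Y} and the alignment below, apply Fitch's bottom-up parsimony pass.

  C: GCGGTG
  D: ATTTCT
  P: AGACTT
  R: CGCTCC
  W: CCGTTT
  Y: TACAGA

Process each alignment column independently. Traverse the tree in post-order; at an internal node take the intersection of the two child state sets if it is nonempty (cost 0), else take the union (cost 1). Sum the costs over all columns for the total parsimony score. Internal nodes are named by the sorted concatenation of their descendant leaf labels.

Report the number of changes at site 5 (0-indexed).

site 0, node CP: C={G} ∪ P={A} → {A,G} (+1)
site 0, node RW: R={C} ∩ W={C} → {C} (+0)
site 0, node RWY: RW={C} ∪ Y={T} → {C,T} (+1)
site 0, node CPRWY: CP={A,G} ∪ RWY={C,T} → {A,C,G,T} (+1)
site 0, node CDPRWY: CPRWY={A,C,G,T} ∩ D={A} → {A} (+0)
site 1, node CP: C={C} ∪ P={G} → {C,G} (+1)
site 1, node RW: R={G} ∪ W={C} → {C,G} (+1)
site 1, node RWY: RW={C,G} ∪ Y={A} → {A,C,G} (+1)
site 1, node CPRWY: CP={C,G} ∩ RWY={A,C,G} → {C,G} (+0)
site 1, node CDPRWY: CPRWY={C,G} ∪ D={T} → {C,G,T} (+1)
site 2, node CP: C={G} ∪ P={A} → {A,G} (+1)
site 2, node RW: R={C} ∪ W={G} → {C,G} (+1)
site 2, node RWY: RW={C,G} ∩ Y={C} → {C} (+0)
site 2, node CPRWY: CP={A,G} ∪ RWY={C} → {A,C,G} (+1)
site 2, node CDPRWY: CPRWY={A,C,G} ∪ D={T} → {A,C,G,T} (+1)
site 3, node CP: C={G} ∪ P={C} → {C,G} (+1)
site 3, node RW: R={T} ∩ W={T} → {T} (+0)
site 3, node RWY: RW={T} ∪ Y={A} → {A,T} (+1)
site 3, node CPRWY: CP={C,G} ∪ RWY={A,T} → {A,C,G,T} (+1)
site 3, node CDPRWY: CPRWY={A,C,G,T} ∩ D={T} → {T} (+0)
site 4, node CP: C={T} ∩ P={T} → {T} (+0)
site 4, node RW: R={C} ∪ W={T} → {C,T} (+1)
site 4, node RWY: RW={C,T} ∪ Y={G} → {C,G,T} (+1)
site 4, node CPRWY: CP={T} ∩ RWY={C,G,T} → {T} (+0)
site 4, node CDPRWY: CPRWY={T} ∪ D={C} → {C,T} (+1)
site 5, node CP: C={G} ∪ P={T} → {G,T} (+1)
site 5, node RW: R={C} ∪ W={T} → {C,T} (+1)
site 5, node RWY: RW={C,T} ∪ Y={A} → {A,C,T} (+1)
site 5, node CPRWY: CP={G,T} ∩ RWY={A,C,T} → {T} (+0)
site 5, node CDPRWY: CPRWY={T} ∩ D={T} → {T} (+0)
per-site changes: [3, 4, 4, 3, 3, 3]; total = 20

3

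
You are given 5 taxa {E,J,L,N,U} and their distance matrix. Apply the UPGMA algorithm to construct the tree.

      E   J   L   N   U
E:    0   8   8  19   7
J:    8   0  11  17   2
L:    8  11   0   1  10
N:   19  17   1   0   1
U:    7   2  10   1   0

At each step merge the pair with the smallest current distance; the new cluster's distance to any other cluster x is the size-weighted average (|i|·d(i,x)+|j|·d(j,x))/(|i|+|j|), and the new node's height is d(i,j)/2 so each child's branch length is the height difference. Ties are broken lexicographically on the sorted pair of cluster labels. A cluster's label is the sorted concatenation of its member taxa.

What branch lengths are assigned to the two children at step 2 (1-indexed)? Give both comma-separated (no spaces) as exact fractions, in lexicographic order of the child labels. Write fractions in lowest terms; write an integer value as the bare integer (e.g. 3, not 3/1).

step 1: merge (L,N) at d=1; branch lengths L→1/2, N→1/2; new cluster LN
  updated: d(E,LN)=27/2, d(J,LN)=14, d(LN,U)=11/2
step 2: merge (J,U) at d=2; branch lengths J→1, U→1; new cluster JU
  updated: d(E,JU)=15/2, d(JU,LN)=39/4
step 3: merge (E,JU) at d=15/2; branch lengths E→15/4, JU→11/4; new cluster EJU
  updated: d(EJU,LN)=11
step 4: merge (EJU,LN) at d=11; branch lengths EJU→7/4, LN→5; new cluster EJLNU
final tree: ((E:15/4,(J:1,U:1):11/4):7/4,(L:1/2,N:1/2):5)
total length: 65/4

1,1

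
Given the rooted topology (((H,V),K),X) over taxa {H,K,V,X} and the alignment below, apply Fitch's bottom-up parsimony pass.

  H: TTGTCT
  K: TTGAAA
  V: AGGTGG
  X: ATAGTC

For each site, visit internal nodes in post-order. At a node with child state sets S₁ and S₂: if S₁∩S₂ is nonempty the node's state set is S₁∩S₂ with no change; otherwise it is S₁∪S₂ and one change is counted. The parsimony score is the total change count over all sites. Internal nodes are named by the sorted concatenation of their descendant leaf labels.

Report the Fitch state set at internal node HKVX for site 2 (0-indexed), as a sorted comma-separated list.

A,G

site 0, node HV: H={T} ∪ V={A} → {A,T} (+1)
site 0, node HKV: HV={A,T} ∩ K={T} → {T} (+0)
site 0, node HKVX: HKV={T} ∪ X={A} → {A,T} (+1)
site 1, node HV: H={T} ∪ V={G} → {G,T} (+1)
site 1, node HKV: HV={G,T} ∩ K={T} → {T} (+0)
site 1, node HKVX: HKV={T} ∩ X={T} → {T} (+0)
site 2, node HV: H={G} ∩ V={G} → {G} (+0)
site 2, node HKV: HV={G} ∩ K={G} → {G} (+0)
site 2, node HKVX: HKV={G} ∪ X={A} → {A,G} (+1)
site 3, node HV: H={T} ∩ V={T} → {T} (+0)
site 3, node HKV: HV={T} ∪ K={A} → {A,T} (+1)
site 3, node HKVX: HKV={A,T} ∪ X={G} → {A,G,T} (+1)
site 4, node HV: H={C} ∪ V={G} → {C,G} (+1)
site 4, node HKV: HV={C,G} ∪ K={A} → {A,C,G} (+1)
site 4, node HKVX: HKV={A,C,G} ∪ X={T} → {A,C,G,T} (+1)
site 5, node HV: H={T} ∪ V={G} → {G,T} (+1)
site 5, node HKV: HV={G,T} ∪ K={A} → {A,G,T} (+1)
site 5, node HKVX: HKV={A,G,T} ∪ X={C} → {A,C,G,T} (+1)
per-site changes: [2, 1, 1, 2, 3, 3]; total = 12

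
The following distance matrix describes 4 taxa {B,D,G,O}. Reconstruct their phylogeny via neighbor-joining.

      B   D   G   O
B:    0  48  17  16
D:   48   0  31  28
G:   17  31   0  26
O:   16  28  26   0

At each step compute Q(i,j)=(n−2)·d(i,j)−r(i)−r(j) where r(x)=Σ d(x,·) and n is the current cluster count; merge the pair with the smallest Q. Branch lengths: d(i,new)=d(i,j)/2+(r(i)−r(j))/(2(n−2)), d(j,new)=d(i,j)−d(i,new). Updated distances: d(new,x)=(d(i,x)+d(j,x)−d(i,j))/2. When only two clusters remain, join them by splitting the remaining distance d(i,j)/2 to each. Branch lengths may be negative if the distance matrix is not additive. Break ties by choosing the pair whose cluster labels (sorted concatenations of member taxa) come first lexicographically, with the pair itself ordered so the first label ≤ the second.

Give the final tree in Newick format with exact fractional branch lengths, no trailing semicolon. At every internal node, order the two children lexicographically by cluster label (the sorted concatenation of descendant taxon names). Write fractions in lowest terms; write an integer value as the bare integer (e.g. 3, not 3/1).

(((B:41/4,G:27/4):31/4,D:93/4):19/8,O:19/8)

step 1: merge (B,G) at d=17, Q=-121; branch lengths B→41/4, G→27/4; new cluster BG
  updated: d(BG,D)=31, d(BG,O)=25/2
step 2: merge (BG,D) at d=31, Q=-143/2; branch lengths BG→31/4, D→93/4; new cluster BDG
  updated: d(BDG,O)=19/4
step 3: merge (BDG,O) at d=19/4; branch lengths BDG→19/8, O→19/8; new cluster BDGO
final tree: (((B:41/4,G:27/4):31/4,D:93/4):19/8,O:19/8)
total length: 211/4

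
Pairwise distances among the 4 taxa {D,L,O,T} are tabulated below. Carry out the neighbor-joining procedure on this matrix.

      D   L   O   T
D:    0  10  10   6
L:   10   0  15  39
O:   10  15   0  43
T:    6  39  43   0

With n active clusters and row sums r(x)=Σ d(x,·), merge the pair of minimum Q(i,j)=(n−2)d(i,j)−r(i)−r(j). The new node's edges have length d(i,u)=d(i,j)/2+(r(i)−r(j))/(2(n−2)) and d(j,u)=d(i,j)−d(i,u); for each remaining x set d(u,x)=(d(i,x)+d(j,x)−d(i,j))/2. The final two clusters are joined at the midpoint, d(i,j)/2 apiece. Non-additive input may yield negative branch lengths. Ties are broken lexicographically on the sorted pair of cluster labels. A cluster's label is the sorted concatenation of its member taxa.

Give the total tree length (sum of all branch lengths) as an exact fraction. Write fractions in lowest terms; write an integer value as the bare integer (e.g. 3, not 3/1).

step 1: merge (D,T) at d=6, Q=-102; branch lengths D→-25/2, T→37/2; new cluster DT
  updated: d(DT,L)=43/2, d(DT,O)=47/2
step 2: merge (DT,L) at d=43/2, Q=-60; branch lengths DT→15, L→13/2; new cluster DLT
  updated: d(DLT,O)=17/2
step 3: merge (DLT,O) at d=17/2; branch lengths DLT→17/4, O→17/4; new cluster DLOT
final tree: (((D:-25/2,T:37/2):15,L:13/2):17/4,O:17/4)
total length: 36

36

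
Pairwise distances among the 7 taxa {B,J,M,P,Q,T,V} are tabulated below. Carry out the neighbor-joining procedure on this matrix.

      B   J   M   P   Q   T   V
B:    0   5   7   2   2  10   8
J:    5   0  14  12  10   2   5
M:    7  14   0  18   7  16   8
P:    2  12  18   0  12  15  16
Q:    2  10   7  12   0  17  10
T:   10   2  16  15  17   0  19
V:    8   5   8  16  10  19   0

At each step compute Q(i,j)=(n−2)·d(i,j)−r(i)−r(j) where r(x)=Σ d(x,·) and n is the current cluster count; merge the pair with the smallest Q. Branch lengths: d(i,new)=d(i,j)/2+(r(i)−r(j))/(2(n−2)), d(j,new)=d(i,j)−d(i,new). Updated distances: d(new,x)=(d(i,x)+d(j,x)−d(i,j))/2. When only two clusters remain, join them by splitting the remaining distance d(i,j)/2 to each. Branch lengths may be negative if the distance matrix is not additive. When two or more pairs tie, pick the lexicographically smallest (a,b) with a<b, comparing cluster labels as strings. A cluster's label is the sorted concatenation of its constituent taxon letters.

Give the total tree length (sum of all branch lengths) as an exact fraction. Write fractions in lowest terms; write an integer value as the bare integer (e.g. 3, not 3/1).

433/16

iteration 1: select J,T (d=2, Q=-117); attach at lengths (-21/10, 41/10); label the merged cluster JT
  updated: d(B,JT)=13/2, d(JT,M)=14, d(JT,P)=25/2, d(JT,Q)=25/2, d(JT,V)=11
iteration 2: select B,P (d=2, Q=-78); attach at lengths (-27/8, 43/8); label the merged cluster BP
  updated: d(BP,JT)=17/2, d(BP,M)=23/2, d(BP,Q)=6, d(BP,V)=11
iteration 3: select BP,JT (d=17/2, Q=-115/2); attach at lengths (11/4, 23/4); label the merged cluster BJPT
  updated: d(BJPT,M)=17/2, d(BJPT,Q)=5, d(BJPT,V)=27/4
iteration 4: select BJPT,Q (d=5, Q=-129/4); attach at lengths (33/16, 47/16); label the merged cluster BJPQT
  updated: d(BJPQT,M)=21/4, d(BJPQT,V)=47/8
iteration 5: select BJPQT,M (d=21/4, Q=-153/8); attach at lengths (25/16, 59/16); label the merged cluster BJMPQT
  updated: d(BJMPQT,V)=69/16
iteration 6: select BJMPQT,V (d=69/16); attach at lengths (69/32, 69/32); label the merged cluster BJMPQTV
final tree: (((((B:-27/8,P:43/8):11/4,(J:-21/10,T:41/10):23/4):33/16,Q:47/16):25/16,M:59/16):69/32,V:69/32)
total length: 433/16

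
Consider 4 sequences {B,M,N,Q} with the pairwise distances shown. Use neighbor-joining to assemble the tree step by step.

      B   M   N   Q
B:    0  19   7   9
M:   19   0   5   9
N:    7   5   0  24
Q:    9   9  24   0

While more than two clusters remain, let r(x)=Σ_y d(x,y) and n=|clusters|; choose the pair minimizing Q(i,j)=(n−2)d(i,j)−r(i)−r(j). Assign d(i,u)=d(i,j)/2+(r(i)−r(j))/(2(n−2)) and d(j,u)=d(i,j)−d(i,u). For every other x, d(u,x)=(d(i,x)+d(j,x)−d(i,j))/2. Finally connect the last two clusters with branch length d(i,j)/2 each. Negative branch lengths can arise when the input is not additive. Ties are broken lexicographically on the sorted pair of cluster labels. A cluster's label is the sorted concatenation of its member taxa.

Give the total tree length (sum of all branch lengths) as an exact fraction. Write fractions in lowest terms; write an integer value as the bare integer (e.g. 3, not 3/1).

step 1: merge (B,Q) at d=9, Q=-59; branch lengths B→11/4, Q→25/4; new cluster BQ
  updated: d(BQ,M)=19/2, d(BQ,N)=11
step 2: merge (BQ,M) at d=19/2, Q=-51/2; branch lengths BQ→31/4, M→7/4; new cluster BMQ
  updated: d(BMQ,N)=13/4
step 3: merge (BMQ,N) at d=13/4; branch lengths BMQ→13/8, N→13/8; new cluster BMNQ
final tree: (((B:11/4,Q:25/4):31/4,M:7/4):13/8,N:13/8)
total length: 87/4

87/4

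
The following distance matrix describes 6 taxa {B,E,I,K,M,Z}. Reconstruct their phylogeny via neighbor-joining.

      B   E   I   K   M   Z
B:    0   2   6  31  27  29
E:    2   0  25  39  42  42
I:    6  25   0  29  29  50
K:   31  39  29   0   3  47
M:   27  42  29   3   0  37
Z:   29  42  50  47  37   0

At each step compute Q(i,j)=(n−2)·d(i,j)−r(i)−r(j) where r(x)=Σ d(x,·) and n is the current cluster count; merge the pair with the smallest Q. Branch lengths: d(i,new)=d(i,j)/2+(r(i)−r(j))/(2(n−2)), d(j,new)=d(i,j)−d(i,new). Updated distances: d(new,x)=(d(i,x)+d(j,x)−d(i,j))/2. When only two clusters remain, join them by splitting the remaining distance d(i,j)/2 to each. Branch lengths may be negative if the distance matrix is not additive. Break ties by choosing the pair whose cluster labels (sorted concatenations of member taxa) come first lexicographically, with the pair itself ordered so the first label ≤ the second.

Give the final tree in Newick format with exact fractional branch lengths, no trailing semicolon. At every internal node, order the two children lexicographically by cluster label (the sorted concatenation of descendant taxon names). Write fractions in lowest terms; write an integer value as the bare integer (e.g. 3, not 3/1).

(((B:-109/16,E:141/16):73/16,I:159/16):137/32,((K:23/8,M:1/8):63/4,Z:99/4):137/32)

1. join K+M (d=3, Q=-275) ⇒ KM; edges |K|=23/8, |M|=1/8
  updated: d(B,KM)=55/2, d(E,KM)=39, d(I,KM)=55/2, d(KM,Z)=81/2
2. join KM+Z (d=81/2, Q=-349/2) ⇒ KMZ; edges |KM|=63/4, |Z|=99/4
  updated: d(B,KMZ)=8, d(E,KMZ)=81/4, d(I,KMZ)=37/2
3. join B+E (d=2, Q=-237/4) ⇒ BE; edges |B|=-109/16, |E|=141/16
  updated: d(BE,I)=29/2, d(BE,KMZ)=105/8
4. join BE+I (d=29/2, Q=-369/8) ⇒ BEI; edges |BE|=73/16, |I|=159/16
  updated: d(BEI,KMZ)=137/16
5. join BEI+KMZ (d=137/16) ⇒ BEIKMZ; edges |BEI|=137/32, |KMZ|=137/32
final tree: (((B:-109/16,E:141/16):73/16,I:159/16):137/32,((K:23/8,M:1/8):63/4,Z:99/4):137/32)
total length: 1097/16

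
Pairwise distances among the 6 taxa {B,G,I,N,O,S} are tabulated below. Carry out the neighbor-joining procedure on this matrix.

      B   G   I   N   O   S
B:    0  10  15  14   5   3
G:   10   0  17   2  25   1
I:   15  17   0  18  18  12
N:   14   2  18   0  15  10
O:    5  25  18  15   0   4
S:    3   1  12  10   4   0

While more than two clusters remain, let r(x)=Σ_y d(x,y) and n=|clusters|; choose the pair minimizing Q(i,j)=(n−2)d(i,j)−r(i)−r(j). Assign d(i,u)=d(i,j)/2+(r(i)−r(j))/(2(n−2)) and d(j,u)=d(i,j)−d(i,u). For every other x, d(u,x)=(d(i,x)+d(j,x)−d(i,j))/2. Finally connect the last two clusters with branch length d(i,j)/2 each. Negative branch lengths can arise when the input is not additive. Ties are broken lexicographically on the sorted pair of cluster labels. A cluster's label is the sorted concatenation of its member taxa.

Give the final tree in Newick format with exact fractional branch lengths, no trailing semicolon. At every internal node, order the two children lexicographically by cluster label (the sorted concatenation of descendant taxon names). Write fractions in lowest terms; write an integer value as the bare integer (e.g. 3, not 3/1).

((((B:1/2,O:9/2):3,S:-2):2,(G:1/2,N:3/2):6):21/4,I:21/4)

1. join G+N (d=2, Q=-106) ⇒ GN; edges |G|=1/2, |N|=3/2
  updated: d(B,GN)=11, d(GN,I)=33/2, d(GN,O)=19, d(GN,S)=9/2
2. join B+O (d=5, Q=-65) ⇒ BO; edges |B|=1/2, |O|=9/2
  updated: d(BO,GN)=25/2, d(BO,I)=14, d(BO,S)=1
3. join BO+S (d=1, Q=-43) ⇒ BOS; edges |BO|=3, |S|=-2
  updated: d(BOS,GN)=8, d(BOS,I)=25/2
4. join BOS+GN (d=8, Q=-37) ⇒ BGNOS; edges |BOS|=2, |GN|=6
  updated: d(BGNOS,I)=21/2
5. join BGNOS+I (d=21/2) ⇒ BGINOS; edges |BGNOS|=21/4, |I|=21/4
final tree: ((((B:1/2,O:9/2):3,S:-2):2,(G:1/2,N:3/2):6):21/4,I:21/4)
total length: 53/2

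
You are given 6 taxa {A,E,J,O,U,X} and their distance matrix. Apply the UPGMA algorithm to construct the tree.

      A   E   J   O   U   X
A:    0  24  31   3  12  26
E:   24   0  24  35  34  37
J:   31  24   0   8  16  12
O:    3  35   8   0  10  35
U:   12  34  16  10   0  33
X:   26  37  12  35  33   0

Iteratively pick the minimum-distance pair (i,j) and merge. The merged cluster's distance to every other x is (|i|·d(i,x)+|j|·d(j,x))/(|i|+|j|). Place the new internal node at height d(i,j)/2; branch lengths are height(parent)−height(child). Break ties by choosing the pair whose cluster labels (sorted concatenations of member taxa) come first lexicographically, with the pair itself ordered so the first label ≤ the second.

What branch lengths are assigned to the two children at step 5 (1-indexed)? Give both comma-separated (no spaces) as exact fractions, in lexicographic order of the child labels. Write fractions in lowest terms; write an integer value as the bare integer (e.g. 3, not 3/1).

179/60,77/5

step 1: merge (A,O) at d=3; branch lengths A→3/2, O→3/2; new cluster AO
  updated: d(AO,E)=59/2, d(AO,J)=39/2, d(AO,U)=11, d(AO,X)=61/2
step 2: merge (AO,U) at d=11; branch lengths AO→4, U→11/2; new cluster AOU
  updated: d(AOU,E)=31, d(AOU,J)=55/3, d(AOU,X)=94/3
step 3: merge (J,X) at d=12; branch lengths J→6, X→6; new cluster JX
  updated: d(AOU,JX)=149/6, d(E,JX)=61/2
step 4: merge (AOU,JX) at d=149/6; branch lengths AOU→83/12, JX→77/12; new cluster AJOUX
  updated: d(AJOUX,E)=154/5
step 5: merge (AJOUX,E) at d=154/5; branch lengths AJOUX→179/60, E→77/5; new cluster AEJOUX
final tree: ((((A:3/2,O:3/2):4,U:11/2):83/12,(J:6,X:6):77/12):179/60,E:77/5)
total length: 3373/60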